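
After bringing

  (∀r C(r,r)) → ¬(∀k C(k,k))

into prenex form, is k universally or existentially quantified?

existential

First replace A → B with ¬A ∨ B.
  ¬(∀r C(r,r)) ∨ ¬(∀k C(k,k))
Drive negations inward (¬∀x A ≡ ∃x ¬A, ¬∃x A ≡ ∀x ¬A, De Morgan for ∧/∨):
  (∃r ¬C(r,r)) ∨ (∃k ¬C(k,k))
Finally move all quantifiers to the prefix:
  ∃r ∃k (¬C(r,r) ∨ ¬C(k,k))
The quantifier ∀k sits under an odd number of negations (counting the antecedent side of each →), so it flips to ∃k.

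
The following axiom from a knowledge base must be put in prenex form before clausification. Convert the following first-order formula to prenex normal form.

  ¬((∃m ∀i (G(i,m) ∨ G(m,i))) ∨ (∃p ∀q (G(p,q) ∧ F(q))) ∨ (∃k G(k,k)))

Push ¬ through the quantifiers and connectives to reach negation normal form:
  (∀m ∃i (¬G(i,m) ∧ ¬G(m,i))) ∧ (∀p ∃q (¬G(p,q) ∨ ¬F(q))) ∧ (∀k ¬G(k,k))
Finally move all quantifiers to the prefix:
  ∀m ∃i ∀p ∃q ∀k (¬G(i,m) ∧ ¬G(m,i) ∧ (¬G(p,q) ∨ ¬F(q)) ∧ ¬G(k,k))

∀m ∃i ∀p ∃q ∀k (¬G(i,m) ∧ ¬G(m,i) ∧ (¬G(p,q) ∨ ¬F(q)) ∧ ¬G(k,k))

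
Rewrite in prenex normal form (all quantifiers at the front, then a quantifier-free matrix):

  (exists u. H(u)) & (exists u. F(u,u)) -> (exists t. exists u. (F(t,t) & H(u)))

forall u. forall a. exists t. exists q. (~H(u) | ~F(a,a) | F(t,t) & H(q))

First replace A → B with ¬A ∨ B.
  ~((exists u. H(u)) & (exists u. F(u,u))) | (exists t. exists u. (F(t,t) & H(u)))
Move each ¬ inward, flipping quantifiers it crosses:
  (forall u. ~H(u)) | (forall u. ~F(u,u)) | (exists t. exists u. (F(t,t) & H(u)))
Standardize variables apart so no two quantifiers bind the same name: u↦a, u↦q.
  (forall u. ~H(u)) | (forall a. ~F(a,a)) | (exists t. exists q. (F(t,t) & H(q)))
Extract every quantifier outward, since the variables are now distinct and don't occur free across branches:
  forall u. forall a. exists t. exists q. (~H(u) | ~F(a,a) | F(t,t) & H(q))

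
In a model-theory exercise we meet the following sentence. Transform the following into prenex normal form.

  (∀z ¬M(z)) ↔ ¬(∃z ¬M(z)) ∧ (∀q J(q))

Rewrite implications/biconditionals: A → B as ¬A ∨ B; A ↔ B as (¬A ∨ B) ∧ (¬B ∨ A).
  (¬(∀z ¬M(z)) ∨ ¬(∃z ¬M(z)) ∧ (∀q J(q))) ∧ (¬(¬(∃z ¬M(z)) ∧ (∀q J(q))) ∨ (∀z ¬M(z)))
Drive negations inward (¬∀x A ≡ ∃x ¬A, ¬∃x A ≡ ∀x ¬A, De Morgan for ∧/∨):
  ((∃z M(z)) ∨ (∀z M(z)) ∧ (∀q J(q))) ∧ ((∃z ¬M(z)) ∨ (∃q ¬J(q)) ∨ (∀z ¬M(z)))
Rename bound variables to avoid capture: z↦u, z↦y1, q↦s, z↦z1.
  ((∃z M(z)) ∨ (∀u M(u)) ∧ (∀q J(q))) ∧ ((∃y1 ¬M(y1)) ∨ (∃s ¬J(s)) ∨ (∀z1 ¬M(z1)))
Pull the quantifiers to the front (each side's bound variable is not free in the other side):
  ∃z ∀u ∀q ∃y1 ∃s ∀z1 ((M(z) ∨ M(u) ∧ J(q)) ∧ (¬M(y1) ∨ ¬J(s) ∨ ¬M(z1)))

∃z ∀u ∀q ∃y1 ∃s ∀z1 ((M(z) ∨ M(u) ∧ J(q)) ∧ (¬M(y1) ∨ ¬J(s) ∨ ¬M(z1)))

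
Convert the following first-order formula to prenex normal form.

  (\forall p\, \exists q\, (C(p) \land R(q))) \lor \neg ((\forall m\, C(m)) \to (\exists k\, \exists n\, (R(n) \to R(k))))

\forall p\, \exists q\, \forall m\, \forall k\, \forall n\, (C(p) \land R(q) \lor C(m) \land R(n) \land \neg R(k))

Eliminate → and ↔ using ¬ and ∨.
  (\forall p\, \exists q\, (C(p) \land R(q))) \lor \neg (\neg (\forall m\, C(m)) \lor (\exists k\, \exists n\, (\neg R(n) \lor R(k))))
Move each ¬ inward, flipping quantifiers it crosses:
  (\forall p\, \exists q\, (C(p) \land R(q))) \lor (\forall m\, C(m)) \land (\forall k\, \forall n\, (R(n) \land \neg R(k)))
All bound variables are already distinct, so no renaming is needed.
Pull the quantifiers to the front (each side's bound variable is not free in the other side):
  \forall p\, \exists q\, \forall m\, \forall k\, \forall n\, (C(p) \land R(q) \lor C(m) \land R(n) \land \neg R(k))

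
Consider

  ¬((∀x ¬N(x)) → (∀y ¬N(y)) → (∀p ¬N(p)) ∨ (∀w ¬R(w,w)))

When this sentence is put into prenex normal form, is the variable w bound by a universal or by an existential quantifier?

existential

First replace A → B with ¬A ∨ B.
  ¬(¬(∀x ¬N(x)) ∨ ¬(∀y ¬N(y)) ∨ (∀p ¬N(p)) ∨ (∀w ¬R(w,w)))
Push ¬ through the quantifiers and connectives to reach negation normal form:
  (∀x ¬N(x)) ∧ (∀y ¬N(y)) ∧ (∃p N(p)) ∧ (∃w R(w,w))
Extract every quantifier outward, since the variables are now distinct and don't occur free across branches:
  ∀x ∀y ∃p ∃w (¬N(x) ∧ ¬N(y) ∧ N(p) ∧ R(w,w))
The quantifier ∀w sits under an odd number of negations (counting the antecedent side of each →), so it flips to ∃w.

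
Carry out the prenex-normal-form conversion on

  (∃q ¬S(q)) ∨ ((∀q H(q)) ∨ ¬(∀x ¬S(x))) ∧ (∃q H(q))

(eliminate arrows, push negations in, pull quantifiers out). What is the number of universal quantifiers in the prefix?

1

Push ¬ through the quantifiers and connectives to reach negation normal form:
  (∃q ¬S(q)) ∨ ((∀q H(q)) ∨ (∃x S(x))) ∧ (∃q H(q))
Rename bound variables to avoid capture: q↦t, q↦y1.
  (∃q ¬S(q)) ∨ ((∀t H(t)) ∨ (∃x S(x))) ∧ (∃y1 H(y1))
Pull the quantifiers to the front (each side's bound variable is not free in the other side):
  ∃q ∀t ∃x ∃y1 (¬S(q) ∨ (H(t) ∨ S(x)) ∧ H(y1))
The prefix is ∃q ∀t ∃x ∃y1: 1 universal, 3 existential.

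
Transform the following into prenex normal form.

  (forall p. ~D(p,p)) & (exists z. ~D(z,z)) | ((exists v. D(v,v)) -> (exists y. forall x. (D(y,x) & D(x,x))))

Eliminate → and ↔ using ¬ and ∨.
  (forall p. ~D(p,p)) & (exists z. ~D(z,z)) | ~(exists v. D(v,v)) | (exists y. forall x. (D(y,x) & D(x,x)))
Push ¬ through the quantifiers and connectives to reach negation normal form:
  (forall p. ~D(p,p)) & (exists z. ~D(z,z)) | (forall v. ~D(v,v)) | (exists y. forall x. (D(y,x) & D(x,x)))
Pull the quantifiers to the front (each side's bound variable is not free in the other side):
  forall p. exists z. forall v. exists y. forall x. (~D(p,p) & ~D(z,z) | ~D(v,v) | D(y,x) & D(x,x))

forall p. exists z. forall v. exists y. forall x. (~D(p,p) & ~D(z,z) | ~D(v,v) | D(y,x) & D(x,x))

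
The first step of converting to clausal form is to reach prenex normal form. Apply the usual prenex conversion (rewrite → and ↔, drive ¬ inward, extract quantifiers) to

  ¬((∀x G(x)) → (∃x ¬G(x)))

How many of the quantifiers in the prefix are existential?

Eliminate → and ↔ using ¬ and ∨.
  ¬(¬(∀x G(x)) ∨ (∃x ¬G(x)))
Drive negations inward (¬∀x A ≡ ∃x ¬A, ¬∃x A ≡ ∀x ¬A, De Morgan for ∧/∨):
  (∀x G(x)) ∧ (∀x G(x))
Standardize variables apart so no two quantifiers bind the same name: x↦v.
  (∀x G(x)) ∧ (∀v G(v))
Finally move all quantifiers to the prefix:
  ∀x ∀v (G(x) ∧ G(v))
The prefix is ∀x ∀v: 2 universal, 0 existential.

0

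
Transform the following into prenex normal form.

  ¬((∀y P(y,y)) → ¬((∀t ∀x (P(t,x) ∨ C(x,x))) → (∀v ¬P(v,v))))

∀y ∃t ∃x ∀v (P(y,y) ∧ (¬P(t,x) ∧ ¬C(x,x) ∨ ¬P(v,v)))

Eliminate → and ↔ using ¬ and ∨.
  ¬(¬(∀y P(y,y)) ∨ ¬(¬(∀t ∀x (P(t,x) ∨ C(x,x))) ∨ (∀v ¬P(v,v))))
Drive negations inward (¬∀x A ≡ ∃x ¬A, ¬∃x A ≡ ∀x ¬A, De Morgan for ∧/∨):
  (∀y P(y,y)) ∧ ((∃t ∃x (¬P(t,x) ∧ ¬C(x,x))) ∨ (∀v ¬P(v,v)))
Extract every quantifier outward, since the variables are now distinct and don't occur free across branches:
  ∀y ∃t ∃x ∀v (P(y,y) ∧ (¬P(t,x) ∧ ¬C(x,x) ∨ ¬P(v,v)))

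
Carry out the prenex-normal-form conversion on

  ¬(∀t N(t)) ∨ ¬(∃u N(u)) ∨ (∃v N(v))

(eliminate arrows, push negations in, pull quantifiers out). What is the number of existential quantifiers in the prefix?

2

Move each ¬ inward, flipping quantifiers it crosses:
  (∃t ¬N(t)) ∨ (∀u ¬N(u)) ∨ (∃v N(v))
All bound variables are already distinct, so no renaming is needed.
Extract every quantifier outward, since the variables are now distinct and don't occur free across branches:
  ∃t ∀u ∃v (¬N(t) ∨ ¬N(u) ∨ N(v))
The prefix is ∃t ∀u ∃v: 1 universal, 2 existential.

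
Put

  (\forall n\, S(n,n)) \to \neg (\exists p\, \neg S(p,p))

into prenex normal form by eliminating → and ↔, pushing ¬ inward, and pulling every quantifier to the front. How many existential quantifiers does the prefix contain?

1

Eliminate → and ↔ using ¬ and ∨.
  \neg (\forall n\, S(n,n)) \lor \neg (\exists p\, \neg S(p,p))
Drive negations inward (¬∀x A ≡ ∃x ¬A, ¬∃x A ≡ ∀x ¬A, De Morgan for ∧/∨):
  (\exists n\, \neg S(n,n)) \lor (\forall p\, S(p,p))
All bound variables are already distinct, so no renaming is needed.
Pull the quantifiers to the front (each side's bound variable is not free in the other side):
  \exists n\, \forall p\, (\neg S(n,n) \lor S(p,p))
The prefix is \exists n \forall p: 1 universal, 1 existential.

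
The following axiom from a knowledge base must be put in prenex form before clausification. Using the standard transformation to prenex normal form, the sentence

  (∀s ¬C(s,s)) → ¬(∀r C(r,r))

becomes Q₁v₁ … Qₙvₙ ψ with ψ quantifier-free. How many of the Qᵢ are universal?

Rewrite implications/biconditionals: A → B as ¬A ∨ B.
  ¬(∀s ¬C(s,s)) ∨ ¬(∀r C(r,r))
Drive negations inward (¬∀x A ≡ ∃x ¬A, ¬∃x A ≡ ∀x ¬A, De Morgan for ∧/∨):
  (∃s C(s,s)) ∨ (∃r ¬C(r,r))
Finally move all quantifiers to the prefix:
  ∃s ∃r (C(s,s) ∨ ¬C(r,r))
The prefix is ∃s ∃r: 0 universal, 2 existential.

0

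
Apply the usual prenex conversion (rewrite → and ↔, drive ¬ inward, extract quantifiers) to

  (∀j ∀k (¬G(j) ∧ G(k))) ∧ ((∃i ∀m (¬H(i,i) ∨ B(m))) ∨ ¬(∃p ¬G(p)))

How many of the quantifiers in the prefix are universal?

Drive negations inward (¬∀x A ≡ ∃x ¬A, ¬∃x A ≡ ∀x ¬A, De Morgan for ∧/∨):
  (∀j ∀k (¬G(j) ∧ G(k))) ∧ ((∃i ∀m (¬H(i,i) ∨ B(m))) ∨ (∀p G(p)))
All bound variables are already distinct, so no renaming is needed.
Pull the quantifiers to the front (each side's bound variable is not free in the other side):
  ∀j ∀k ∃i ∀m ∀p (¬G(j) ∧ G(k) ∧ (¬H(i,i) ∨ B(m) ∨ G(p)))
The prefix is ∀j ∀k ∃i ∀m ∀p: 4 universal, 1 existential.

4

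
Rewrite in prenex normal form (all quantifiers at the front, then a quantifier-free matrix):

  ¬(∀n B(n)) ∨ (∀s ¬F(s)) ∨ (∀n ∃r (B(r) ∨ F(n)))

∃n ∀s ∀z1 ∃r (¬B(n) ∨ ¬F(s) ∨ B(r) ∨ F(z1))

Drive negations inward (¬∀x A ≡ ∃x ¬A, ¬∃x A ≡ ∀x ¬A, De Morgan for ∧/∨):
  (∃n ¬B(n)) ∨ (∀s ¬F(s)) ∨ (∀n ∃r (B(r) ∨ F(n)))
Standardize variables apart so no two quantifiers bind the same name: n↦z1.
  (∃n ¬B(n)) ∨ (∀s ¬F(s)) ∨ (∀z1 ∃r (B(r) ∨ F(z1)))
Pull the quantifiers to the front (each side's bound variable is not free in the other side):
  ∃n ∀s ∀z1 ∃r (¬B(n) ∨ ¬F(s) ∨ B(r) ∨ F(z1))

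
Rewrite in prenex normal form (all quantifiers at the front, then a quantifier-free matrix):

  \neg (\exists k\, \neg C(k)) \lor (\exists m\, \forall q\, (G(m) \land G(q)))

Push ¬ through the quantifiers and connectives to reach negation normal form:
  (\forall k\, C(k)) \lor (\exists m\, \forall q\, (G(m) \land G(q)))
All bound variables are already distinct, so no renaming is needed.
Extract every quantifier outward, since the variables are now distinct and don't occur free across branches:
  \forall k\, \exists m\, \forall q\, (C(k) \lor G(m) \land G(q))

\forall k\, \exists m\, \forall q\, (C(k) \lor G(m) \land G(q))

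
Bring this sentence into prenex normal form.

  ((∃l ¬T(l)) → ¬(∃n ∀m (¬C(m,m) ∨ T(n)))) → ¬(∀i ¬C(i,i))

Eliminate → and ↔ using ¬ and ∨.
  ¬(¬(∃l ¬T(l)) ∨ ¬(∃n ∀m (¬C(m,m) ∨ T(n)))) ∨ ¬(∀i ¬C(i,i))
Drive negations inward (¬∀x A ≡ ∃x ¬A, ¬∃x A ≡ ∀x ¬A, De Morgan for ∧/∨):
  (∃l ¬T(l)) ∧ (∃n ∀m (¬C(m,m) ∨ T(n))) ∨ (∃i C(i,i))
All bound variables are already distinct, so no renaming is needed.
Extract every quantifier outward, since the variables are now distinct and don't occur free across branches:
  ∃l ∃n ∀m ∃i (¬T(l) ∧ (¬C(m,m) ∨ T(n)) ∨ C(i,i))

∃l ∃n ∀m ∃i (¬T(l) ∧ (¬C(m,m) ∨ T(n)) ∨ C(i,i))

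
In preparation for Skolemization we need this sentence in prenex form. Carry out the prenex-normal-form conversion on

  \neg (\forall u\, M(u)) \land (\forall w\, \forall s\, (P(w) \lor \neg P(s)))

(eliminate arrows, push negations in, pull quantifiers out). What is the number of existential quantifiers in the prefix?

Push ¬ through the quantifiers and connectives to reach negation normal form:
  (\exists u\, \neg M(u)) \land (\forall w\, \forall s\, (P(w) \lor \neg P(s)))
Extract every quantifier outward, since the variables are now distinct and don't occur free across branches:
  \exists u\, \forall w\, \forall s\, (\neg M(u) \land (P(w) \lor \neg P(s)))
The prefix is \exists u \forall w \forall s: 2 universal, 1 existential.

1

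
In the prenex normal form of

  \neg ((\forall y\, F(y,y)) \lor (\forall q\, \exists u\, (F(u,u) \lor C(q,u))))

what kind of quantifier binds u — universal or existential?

universal

Move each ¬ inward, flipping quantifiers it crosses:
  (\exists y\, \neg F(y,y)) \land (\exists q\, \forall u\, (\neg F(u,u) \land \neg C(q,u)))
All bound variables are already distinct, so no renaming is needed.
Extract every quantifier outward, since the variables are now distinct and don't occur free across branches:
  \exists y\, \exists q\, \forall u\, (\neg F(y,y) \land \neg F(u,u) \land \neg C(q,u))
The quantifier \exists u sits under an odd number of negations, so it flips to \forall u.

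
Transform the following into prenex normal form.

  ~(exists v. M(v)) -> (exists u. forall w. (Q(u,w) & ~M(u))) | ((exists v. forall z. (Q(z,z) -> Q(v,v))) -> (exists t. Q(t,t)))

Eliminate → and ↔ using ¬ and ∨.
  ~~(exists v. M(v)) | (exists u. forall w. (Q(u,w) & ~M(u))) | ~(exists v. forall z. (~Q(z,z) | Q(v,v))) | (exists t. Q(t,t))
Drive negations inward (¬∀x A ≡ ∃x ¬A, ¬∃x A ≡ ∀x ¬A, De Morgan for ∧/∨):
  (exists v. M(v)) | (exists u. forall w. (Q(u,w) & ~M(u))) | (forall v. exists z. (Q(z,z) & ~Q(v,v))) | (exists t. Q(t,t))
Rename bound variables to avoid capture: v↦b.
  (exists v. M(v)) | (exists u. forall w. (Q(u,w) & ~M(u))) | (forall b. exists z. (Q(z,z) & ~Q(b,b))) | (exists t. Q(t,t))
Extract every quantifier outward, since the variables are now distinct and don't occur free across branches:
  exists v. exists u. forall w. forall b. exists z. exists t. (M(v) | Q(u,w) & ~M(u) | Q(z,z) & ~Q(b,b) | Q(t,t))

exists v. exists u. forall w. forall b. exists z. exists t. (M(v) | Q(u,w) & ~M(u) | Q(z,z) & ~Q(b,b) | Q(t,t))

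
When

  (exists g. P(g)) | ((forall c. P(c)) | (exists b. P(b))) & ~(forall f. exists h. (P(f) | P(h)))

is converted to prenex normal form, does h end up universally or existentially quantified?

universal

Drive negations inward (¬∀x A ≡ ∃x ¬A, ¬∃x A ≡ ∀x ¬A, De Morgan for ∧/∨):
  (exists g. P(g)) | ((forall c. P(c)) | (exists b. P(b))) & (exists f. forall h. (~P(f) & ~P(h)))
Pull the quantifiers to the front (each side's bound variable is not free in the other side):
  exists g. forall c. exists b. exists f. forall h. (P(g) | (P(c) | P(b)) & ~P(f) & ~P(h))
The quantifier exists h sits under an odd number of negations, so it flips to forall h.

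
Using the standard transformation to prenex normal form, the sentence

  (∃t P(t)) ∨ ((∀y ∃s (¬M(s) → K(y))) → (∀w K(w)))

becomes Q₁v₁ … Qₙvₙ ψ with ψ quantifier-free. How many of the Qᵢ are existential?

2

First replace A → B with ¬A ∨ B.
  (∃t P(t)) ∨ ¬(∀y ∃s (¬¬M(s) ∨ K(y))) ∨ (∀w K(w))
Drive negations inward (¬∀x A ≡ ∃x ¬A, ¬∃x A ≡ ∀x ¬A, De Morgan for ∧/∨):
  (∃t P(t)) ∨ (∃y ∀s (¬M(s) ∧ ¬K(y))) ∨ (∀w K(w))
All bound variables are already distinct, so no renaming is needed.
Pull the quantifiers to the front (each side's bound variable is not free in the other side):
  ∃t ∃y ∀s ∀w (P(t) ∨ ¬M(s) ∧ ¬K(y) ∨ K(w))
The prefix is ∃t ∃y ∀s ∀w: 2 universal, 2 existential.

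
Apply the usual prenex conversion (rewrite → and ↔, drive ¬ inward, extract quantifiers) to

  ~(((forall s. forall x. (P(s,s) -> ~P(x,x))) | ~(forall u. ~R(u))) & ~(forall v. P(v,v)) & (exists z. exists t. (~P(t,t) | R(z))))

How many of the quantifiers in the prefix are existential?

First replace A → B with ¬A ∨ B.
  ~(((forall s. forall x. (~P(s,s) | ~P(x,x))) | ~(forall u. ~R(u))) & ~(forall v. P(v,v)) & (exists z. exists t. (~P(t,t) | R(z))))
Drive negations inward (¬∀x A ≡ ∃x ¬A, ¬∃x A ≡ ∀x ¬A, De Morgan for ∧/∨):
  (exists s. exists x. (P(s,s) & P(x,x))) & (forall u. ~R(u)) | (forall v. P(v,v)) | (forall z. forall t. (P(t,t) & ~R(z)))
All bound variables are already distinct, so no renaming is needed.
Extract every quantifier outward, since the variables are now distinct and don't occur free across branches:
  exists s. exists x. forall u. forall v. forall z. forall t. (P(s,s) & P(x,x) & ~R(u) | P(v,v) | P(t,t) & ~R(z))
The prefix is exists s exists x forall u forall v forall z forall t: 4 universal, 2 existential.

2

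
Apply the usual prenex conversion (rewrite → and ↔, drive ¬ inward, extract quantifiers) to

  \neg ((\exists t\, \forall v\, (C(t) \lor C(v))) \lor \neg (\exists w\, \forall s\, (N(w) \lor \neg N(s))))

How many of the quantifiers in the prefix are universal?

Drive negations inward (¬∀x A ≡ ∃x ¬A, ¬∃x A ≡ ∀x ¬A, De Morgan for ∧/∨):
  (\forall t\, \exists v\, (\neg C(t) \land \neg C(v))) \land (\exists w\, \forall s\, (N(w) \lor \neg N(s)))
Pull the quantifiers to the front (each side's bound variable is not free in the other side):
  \forall t\, \exists v\, \exists w\, \forall s\, (\neg C(t) \land \neg C(v) \land (N(w) \lor \neg N(s)))
The prefix is \forall t \exists v \exists w \forall s: 2 universal, 2 existential.

2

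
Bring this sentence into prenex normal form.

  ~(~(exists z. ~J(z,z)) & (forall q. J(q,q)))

Move each ¬ inward, flipping quantifiers it crosses:
  (exists z. ~J(z,z)) | (exists q. ~J(q,q))
All bound variables are already distinct, so no renaming is needed.
Pull the quantifiers to the front (each side's bound variable is not free in the other side):
  exists z. exists q. (~J(z,z) | ~J(q,q))

exists z. exists q. (~J(z,z) | ~J(q,q))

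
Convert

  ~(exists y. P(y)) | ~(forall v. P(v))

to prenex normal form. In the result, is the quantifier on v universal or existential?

Move each ¬ inward, flipping quantifiers it crosses:
  (forall y. ~P(y)) | (exists v. ~P(v))
Pull the quantifiers to the front (each side's bound variable is not free in the other side):
  forall y. exists v. (~P(y) | ~P(v))
The quantifier forall v sits under an odd number of negations, so it flips to exists v.

existential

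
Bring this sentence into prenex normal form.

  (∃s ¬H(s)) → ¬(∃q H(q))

∀s ∀q (H(s) ∨ ¬H(q))

Eliminate → and ↔ using ¬ and ∨.
  ¬(∃s ¬H(s)) ∨ ¬(∃q H(q))
Drive negations inward (¬∀x A ≡ ∃x ¬A, ¬∃x A ≡ ∀x ¬A, De Morgan for ∧/∨):
  (∀s H(s)) ∨ (∀q ¬H(q))
Finally move all quantifiers to the prefix:
  ∀s ∀q (H(s) ∨ ¬H(q))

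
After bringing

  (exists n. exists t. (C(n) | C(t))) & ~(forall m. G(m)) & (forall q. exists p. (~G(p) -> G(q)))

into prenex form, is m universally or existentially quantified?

Eliminate → and ↔ using ¬ and ∨.
  (exists n. exists t. (C(n) | C(t))) & ~(forall m. G(m)) & (forall q. exists p. (~~G(p) | G(q)))
Drive negations inward (¬∀x A ≡ ∃x ¬A, ¬∃x A ≡ ∀x ¬A, De Morgan for ∧/∨):
  (exists n. exists t. (C(n) | C(t))) & (exists m. ~G(m)) & (forall q. exists p. (G(p) | G(q)))
All bound variables are already distinct, so no renaming is needed.
Finally move all quantifiers to the prefix:
  exists n. exists t. exists m. forall q. exists p. ((C(n) | C(t)) & ~G(m) & (G(p) | G(q)))
The quantifier forall m sits under an odd number of negations (counting the antecedent side of each →), so it flips to exists m.

existential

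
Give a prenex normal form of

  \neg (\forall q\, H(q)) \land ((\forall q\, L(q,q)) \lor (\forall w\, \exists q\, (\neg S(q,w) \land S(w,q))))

\exists q\, \forall w1\, \forall w\, \exists z1\, (\neg H(q) \land (L(w1,w1) \lor \neg S(z1,w) \land S(w,z1)))

Drive negations inward (¬∀x A ≡ ∃x ¬A, ¬∃x A ≡ ∀x ¬A, De Morgan for ∧/∨):
  (\exists q\, \neg H(q)) \land ((\forall q\, L(q,q)) \lor (\forall w\, \exists q\, (\neg S(q,w) \land S(w,q))))
Rename bound variables to avoid capture: q↦w1, q↦z1.
  (\exists q\, \neg H(q)) \land ((\forall w1\, L(w1,w1)) \lor (\forall w\, \exists z1\, (\neg S(z1,w) \land S(w,z1))))
Pull the quantifiers to the front (each side's bound variable is not free in the other side):
  \exists q\, \forall w1\, \forall w\, \exists z1\, (\neg H(q) \land (L(w1,w1) \lor \neg S(z1,w) \land S(w,z1)))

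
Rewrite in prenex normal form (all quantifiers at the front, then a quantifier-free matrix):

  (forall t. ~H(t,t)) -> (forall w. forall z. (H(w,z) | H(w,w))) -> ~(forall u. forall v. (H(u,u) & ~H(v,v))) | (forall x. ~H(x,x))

Rewrite implications/biconditionals: A → B as ¬A ∨ B.
  ~(forall t. ~H(t,t)) | ~(forall w. forall z. (H(w,z) | H(w,w))) | ~(forall u. forall v. (H(u,u) & ~H(v,v))) | (forall x. ~H(x,x))
Move each ¬ inward, flipping quantifiers it crosses:
  (exists t. H(t,t)) | (exists w. exists z. (~H(w,z) & ~H(w,w))) | (exists u. exists v. (~H(u,u) | H(v,v))) | (forall x. ~H(x,x))
All bound variables are already distinct, so no renaming is needed.
Extract every quantifier outward, since the variables are now distinct and don't occur free across branches:
  exists t. exists w. exists z. exists u. exists v. forall x. (H(t,t) | ~H(w,z) & ~H(w,w) | ~H(u,u) | H(v,v) | ~H(x,x))

exists t. exists w. exists z. exists u. exists v. forall x. (H(t,t) | ~H(w,z) & ~H(w,w) | ~H(u,u) | H(v,v) | ~H(x,x))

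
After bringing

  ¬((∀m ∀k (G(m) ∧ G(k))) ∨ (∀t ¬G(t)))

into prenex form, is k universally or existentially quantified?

existential

Drive negations inward (¬∀x A ≡ ∃x ¬A, ¬∃x A ≡ ∀x ¬A, De Morgan for ∧/∨):
  (∃m ∃k (¬G(m) ∨ ¬G(k))) ∧ (∃t G(t))
All bound variables are already distinct, so no renaming is needed.
Finally move all quantifiers to the prefix:
  ∃m ∃k ∃t ((¬G(m) ∨ ¬G(k)) ∧ G(t))
The quantifier ∀k sits under an odd number of negations, so it flips to ∃k.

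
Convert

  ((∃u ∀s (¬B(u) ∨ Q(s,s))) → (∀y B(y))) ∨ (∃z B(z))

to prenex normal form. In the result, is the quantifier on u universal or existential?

Eliminate → and ↔ using ¬ and ∨.
  ¬(∃u ∀s (¬B(u) ∨ Q(s,s))) ∨ (∀y B(y)) ∨ (∃z B(z))
Move each ¬ inward, flipping quantifiers it crosses:
  (∀u ∃s (B(u) ∧ ¬Q(s,s))) ∨ (∀y B(y)) ∨ (∃z B(z))
All bound variables are already distinct, so no renaming is needed.
Extract every quantifier outward, since the variables are now distinct and don't occur free across branches:
  ∀u ∃s ∀y ∃z (B(u) ∧ ¬Q(s,s) ∨ B(y) ∨ B(z))
The quantifier ∃u sits under an odd number of negations (counting the antecedent side of each →), so it flips to ∀u.

universal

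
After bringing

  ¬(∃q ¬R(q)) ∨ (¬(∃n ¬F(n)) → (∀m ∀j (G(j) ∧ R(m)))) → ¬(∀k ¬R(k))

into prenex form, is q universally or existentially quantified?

existential

Rewrite implications/biconditionals: A → B as ¬A ∨ B.
  ¬(¬(∃q ¬R(q)) ∨ ¬¬(∃n ¬F(n)) ∨ (∀m ∀j (G(j) ∧ R(m)))) ∨ ¬(∀k ¬R(k))
Push ¬ through the quantifiers and connectives to reach negation normal form:
  (∃q ¬R(q)) ∧ (∀n F(n)) ∧ (∃m ∃j (¬G(j) ∨ ¬R(m))) ∨ (∃k R(k))
All bound variables are already distinct, so no renaming is needed.
Pull the quantifiers to the front (each side's bound variable is not free in the other side):
  ∃q ∀n ∃m ∃j ∃k (¬R(q) ∧ F(n) ∧ (¬G(j) ∨ ¬R(m)) ∨ R(k))
The quantifier ∃q sits under an even number of negations (counting the antecedent side of each →), so it remains existential.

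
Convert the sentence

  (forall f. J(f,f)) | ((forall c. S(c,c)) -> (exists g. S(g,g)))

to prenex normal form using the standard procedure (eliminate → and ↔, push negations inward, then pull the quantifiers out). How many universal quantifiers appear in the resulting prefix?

1

Rewrite implications/biconditionals: A → B as ¬A ∨ B.
  (forall f. J(f,f)) | ~(forall c. S(c,c)) | (exists g. S(g,g))
Push ¬ through the quantifiers and connectives to reach negation normal form:
  (forall f. J(f,f)) | (exists c. ~S(c,c)) | (exists g. S(g,g))
All bound variables are already distinct, so no renaming is needed.
Pull the quantifiers to the front (each side's bound variable is not free in the other side):
  forall f. exists c. exists g. (J(f,f) | ~S(c,c) | S(g,g))
The prefix is forall f exists c exists g: 1 universal, 2 existential.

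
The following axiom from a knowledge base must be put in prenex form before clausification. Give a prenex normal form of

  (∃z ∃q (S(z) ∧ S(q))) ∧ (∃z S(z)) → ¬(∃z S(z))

∀z ∀q ∀z1 ∀x1 (¬S(z) ∨ ¬S(q) ∨ ¬S(z1) ∨ ¬S(x1))

Rewrite implications/biconditionals: A → B as ¬A ∨ B.
  ¬((∃z ∃q (S(z) ∧ S(q))) ∧ (∃z S(z))) ∨ ¬(∃z S(z))
Move each ¬ inward, flipping quantifiers it crosses:
  (∀z ∀q (¬S(z) ∨ ¬S(q))) ∨ (∀z ¬S(z)) ∨ (∀z ¬S(z))
Rename bound variables to avoid capture: z↦z1, z↦x1.
  (∀z ∀q (¬S(z) ∨ ¬S(q))) ∨ (∀z1 ¬S(z1)) ∨ (∀x1 ¬S(x1))
Finally move all quantifiers to the prefix:
  ∀z ∀q ∀z1 ∀x1 (¬S(z) ∨ ¬S(q) ∨ ¬S(z1) ∨ ¬S(x1))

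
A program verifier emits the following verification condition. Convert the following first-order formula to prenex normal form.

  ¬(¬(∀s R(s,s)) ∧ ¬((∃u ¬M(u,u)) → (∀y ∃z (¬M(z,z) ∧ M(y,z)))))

∀s ∀u ∀y ∃z (R(s,s) ∨ M(u,u) ∨ ¬M(z,z) ∧ M(y,z))

Eliminate → and ↔ using ¬ and ∨.
  ¬(¬(∀s R(s,s)) ∧ ¬(¬(∃u ¬M(u,u)) ∨ (∀y ∃z (¬M(z,z) ∧ M(y,z)))))
Push ¬ through the quantifiers and connectives to reach negation normal form:
  (∀s R(s,s)) ∨ (∀u M(u,u)) ∨ (∀y ∃z (¬M(z,z) ∧ M(y,z)))
Finally move all quantifiers to the prefix:
  ∀s ∀u ∀y ∃z (R(s,s) ∨ M(u,u) ∨ ¬M(z,z) ∧ M(y,z))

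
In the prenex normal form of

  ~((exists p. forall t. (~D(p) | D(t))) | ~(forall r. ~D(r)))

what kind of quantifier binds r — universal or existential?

Push ¬ through the quantifiers and connectives to reach negation normal form:
  (forall p. exists t. (D(p) & ~D(t))) & (forall r. ~D(r))
Extract every quantifier outward, since the variables are now distinct and don't occur free across branches:
  forall p. exists t. forall r. (D(p) & ~D(t) & ~D(r))
The quantifier forall r sits under an even number of negations, so it remains universal.

universal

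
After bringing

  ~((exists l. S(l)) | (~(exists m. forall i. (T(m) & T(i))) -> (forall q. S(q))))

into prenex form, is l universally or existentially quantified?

Eliminate → and ↔ using ¬ and ∨.
  ~((exists l. S(l)) | ~~(exists m. forall i. (T(m) & T(i))) | (forall q. S(q)))
Drive negations inward (¬∀x A ≡ ∃x ¬A, ¬∃x A ≡ ∀x ¬A, De Morgan for ∧/∨):
  (forall l. ~S(l)) & (forall m. exists i. (~T(m) | ~T(i))) & (exists q. ~S(q))
Finally move all quantifiers to the prefix:
  forall l. forall m. exists i. exists q. (~S(l) & (~T(m) | ~T(i)) & ~S(q))
The quantifier exists l sits under an odd number of negations (counting the antecedent side of each →), so it flips to forall l.

universal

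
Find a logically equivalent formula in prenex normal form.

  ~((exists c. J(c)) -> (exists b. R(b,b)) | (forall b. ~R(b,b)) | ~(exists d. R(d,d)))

Eliminate → and ↔ using ¬ and ∨.
  ~(~(exists c. J(c)) | (exists b. R(b,b)) | (forall b. ~R(b,b)) | ~(exists d. R(d,d)))
Move each ¬ inward, flipping quantifiers it crosses:
  (exists c. J(c)) & (forall b. ~R(b,b)) & (exists b. R(b,b)) & (exists d. R(d,d))
Standardize variables apart so no two quantifiers bind the same name: b↦r.
  (exists c. J(c)) & (forall b. ~R(b,b)) & (exists r. R(r,r)) & (exists d. R(d,d))
Finally move all quantifiers to the prefix:
  exists c. forall b. exists r. exists d. (J(c) & ~R(b,b) & R(r,r) & R(d,d))

exists c. forall b. exists r. exists d. (J(c) & ~R(b,b) & R(r,r) & R(d,d))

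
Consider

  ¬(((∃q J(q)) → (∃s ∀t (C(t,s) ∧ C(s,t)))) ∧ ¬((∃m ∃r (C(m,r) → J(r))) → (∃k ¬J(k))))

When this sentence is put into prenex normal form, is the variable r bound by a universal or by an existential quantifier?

Rewrite implications/biconditionals: A → B as ¬A ∨ B.
  ¬((¬(∃q J(q)) ∨ (∃s ∀t (C(t,s) ∧ C(s,t)))) ∧ ¬(¬(∃m ∃r (¬C(m,r) ∨ J(r))) ∨ (∃k ¬J(k))))
Push ¬ through the quantifiers and connectives to reach negation normal form:
  (∃q J(q)) ∧ (∀s ∃t (¬C(t,s) ∨ ¬C(s,t))) ∨ (∀m ∀r (C(m,r) ∧ ¬J(r))) ∨ (∃k ¬J(k))
All bound variables are already distinct, so no renaming is needed.
Extract every quantifier outward, since the variables are now distinct and don't occur free across branches:
  ∃q ∀s ∃t ∀m ∀r ∃k (J(q) ∧ (¬C(t,s) ∨ ¬C(s,t)) ∨ C(m,r) ∧ ¬J(r) ∨ ¬J(k))
The quantifier ∃r sits under an odd number of negations (counting the antecedent side of each →), so it flips to ∀r.

universal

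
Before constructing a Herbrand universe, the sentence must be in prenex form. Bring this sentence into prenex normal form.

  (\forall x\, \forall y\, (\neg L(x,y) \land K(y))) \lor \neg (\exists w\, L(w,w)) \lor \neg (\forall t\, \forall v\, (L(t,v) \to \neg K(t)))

\forall x\, \forall y\, \forall w\, \exists t\, \exists v\, (\neg L(x,y) \land K(y) \lor \neg L(w,w) \lor L(t,v) \land K(t))

Rewrite implications/biconditionals: A → B as ¬A ∨ B.
  (\forall x\, \forall y\, (\neg L(x,y) \land K(y))) \lor \neg (\exists w\, L(w,w)) \lor \neg (\forall t\, \forall v\, (\neg L(t,v) \lor \neg K(t)))
Drive negations inward (¬∀x A ≡ ∃x ¬A, ¬∃x A ≡ ∀x ¬A, De Morgan for ∧/∨):
  (\forall x\, \forall y\, (\neg L(x,y) \land K(y))) \lor (\forall w\, \neg L(w,w)) \lor (\exists t\, \exists v\, (L(t,v) \land K(t)))
Finally move all quantifiers to the prefix:
  \forall x\, \forall y\, \forall w\, \exists t\, \exists v\, (\neg L(x,y) \land K(y) \lor \neg L(w,w) \lor L(t,v) \land K(t))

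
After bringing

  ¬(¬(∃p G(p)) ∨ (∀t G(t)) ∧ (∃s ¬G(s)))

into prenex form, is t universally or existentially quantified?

existential

Drive negations inward (¬∀x A ≡ ∃x ¬A, ¬∃x A ≡ ∀x ¬A, De Morgan for ∧/∨):
  (∃p G(p)) ∧ ((∃t ¬G(t)) ∨ (∀s G(s)))
All bound variables are already distinct, so no renaming is needed.
Pull the quantifiers to the front (each side's bound variable is not free in the other side):
  ∃p ∃t ∀s (G(p) ∧ (¬G(t) ∨ G(s)))
The quantifier ∀t sits under an odd number of negations, so it flips to ∃t.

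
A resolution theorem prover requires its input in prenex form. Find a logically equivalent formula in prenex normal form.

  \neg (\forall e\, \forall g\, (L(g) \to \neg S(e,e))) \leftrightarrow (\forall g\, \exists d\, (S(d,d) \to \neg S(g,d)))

Rewrite implications/biconditionals: A → B as ¬A ∨ B; A ↔ B as (¬A ∨ B) ∧ (¬B ∨ A).
  (\neg \neg (\forall e\, \forall g\, (\neg L(g) \lor \neg S(e,e))) \lor (\forall g\, \exists d\, (\neg S(d,d) \lor \neg S(g,d)))) \land (\neg (\forall g\, \exists d\, (\neg S(d,d) \lor \neg S(g,d))) \lor \neg (\forall e\, \forall g\, (\neg L(g) \lor \neg S(e,e))))
Drive negations inward (¬∀x A ≡ ∃x ¬A, ¬∃x A ≡ ∀x ¬A, De Morgan for ∧/∨):
  ((\forall e\, \forall g\, (\neg L(g) \lor \neg S(e,e))) \lor (\forall g\, \exists d\, (\neg S(d,d) \lor \neg S(g,d)))) \land ((\exists g\, \forall d\, (S(d,d) \land S(g,d))) \lor (\exists e\, \exists g\, (L(g) \land S(e,e))))
Standardize variables apart so no two quantifiers bind the same name: g↦a, g↦u, d↦z1, e↦y1, g↦c.
  ((\forall e\, \forall g\, (\neg L(g) \lor \neg S(e,e))) \lor (\forall a\, \exists d\, (\neg S(d,d) \lor \neg S(a,d)))) \land ((\exists u\, \forall z1\, (S(z1,z1) \land S(u,z1))) \lor (\exists y1\, \exists c\, (L(c) \land S(y1,y1))))
Pull the quantifiers to the front (each side's bound variable is not free in the other side):
  \forall e\, \forall g\, \forall a\, \exists d\, \exists u\, \forall z1\, \exists y1\, \exists c\, ((\neg L(g) \lor \neg S(e,e) \lor \neg S(d,d) \lor \neg S(a,d)) \land (S(z1,z1) \land S(u,z1) \lor L(c) \land S(y1,y1)))

\forall e\, \forall g\, \forall a\, \exists d\, \exists u\, \forall z1\, \exists y1\, \exists c\, ((\neg L(g) \lor \neg S(e,e) \lor \neg S(d,d) \lor \neg S(a,d)) \land (S(z1,z1) \land S(u,z1) \lor L(c) \land S(y1,y1)))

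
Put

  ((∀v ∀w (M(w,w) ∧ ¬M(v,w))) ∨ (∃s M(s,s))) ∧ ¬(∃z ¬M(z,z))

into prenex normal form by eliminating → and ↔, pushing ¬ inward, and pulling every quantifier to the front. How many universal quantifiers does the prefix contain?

3

Drive negations inward (¬∀x A ≡ ∃x ¬A, ¬∃x A ≡ ∀x ¬A, De Morgan for ∧/∨):
  ((∀v ∀w (M(w,w) ∧ ¬M(v,w))) ∨ (∃s M(s,s))) ∧ (∀z M(z,z))
All bound variables are already distinct, so no renaming is needed.
Pull the quantifiers to the front (each side's bound variable is not free in the other side):
  ∀v ∀w ∃s ∀z ((M(w,w) ∧ ¬M(v,w) ∨ M(s,s)) ∧ M(z,z))
The prefix is ∀v ∀w ∃s ∀z: 3 universal, 1 existential.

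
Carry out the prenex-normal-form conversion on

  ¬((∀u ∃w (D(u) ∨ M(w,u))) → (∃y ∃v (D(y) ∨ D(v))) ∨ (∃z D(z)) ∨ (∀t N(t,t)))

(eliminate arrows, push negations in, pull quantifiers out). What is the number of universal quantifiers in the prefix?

4

Eliminate → and ↔ using ¬ and ∨.
  ¬(¬(∀u ∃w (D(u) ∨ M(w,u))) ∨ (∃y ∃v (D(y) ∨ D(v))) ∨ (∃z D(z)) ∨ (∀t N(t,t)))
Move each ¬ inward, flipping quantifiers it crosses:
  (∀u ∃w (D(u) ∨ M(w,u))) ∧ (∀y ∀v (¬D(y) ∧ ¬D(v))) ∧ (∀z ¬D(z)) ∧ (∃t ¬N(t,t))
All bound variables are already distinct, so no renaming is needed.
Finally move all quantifiers to the prefix:
  ∀u ∃w ∀y ∀v ∀z ∃t ((D(u) ∨ M(w,u)) ∧ ¬D(y) ∧ ¬D(v) ∧ ¬D(z) ∧ ¬N(t,t))
The prefix is ∀u ∃w ∀y ∀v ∀z ∃t: 4 universal, 2 existential.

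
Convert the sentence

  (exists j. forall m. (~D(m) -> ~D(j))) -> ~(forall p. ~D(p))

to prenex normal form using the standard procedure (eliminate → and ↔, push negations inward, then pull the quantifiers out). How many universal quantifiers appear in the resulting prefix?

1

Rewrite implications/biconditionals: A → B as ¬A ∨ B.
  ~(exists j. forall m. (~~D(m) | ~D(j))) | ~(forall p. ~D(p))
Move each ¬ inward, flipping quantifiers it crosses:
  (forall j. exists m. (~D(m) & D(j))) | (exists p. D(p))
Pull the quantifiers to the front (each side's bound variable is not free in the other side):
  forall j. exists m. exists p. (~D(m) & D(j) | D(p))
The prefix is forall j exists m exists p: 1 universal, 2 existential.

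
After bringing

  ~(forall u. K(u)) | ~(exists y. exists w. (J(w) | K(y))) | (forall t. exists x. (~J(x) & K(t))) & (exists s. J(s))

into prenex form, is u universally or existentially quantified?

Push ¬ through the quantifiers and connectives to reach negation normal form:
  (exists u. ~K(u)) | (forall y. forall w. (~J(w) & ~K(y))) | (forall t. exists x. (~J(x) & K(t))) & (exists s. J(s))
All bound variables are already distinct, so no renaming is needed.
Finally move all quantifiers to the prefix:
  exists u. forall y. forall w. forall t. exists x. exists s. (~K(u) | ~J(w) & ~K(y) | ~J(x) & K(t) & J(s))
The quantifier forall u sits under an odd number of negations, so it flips to exists u.

existential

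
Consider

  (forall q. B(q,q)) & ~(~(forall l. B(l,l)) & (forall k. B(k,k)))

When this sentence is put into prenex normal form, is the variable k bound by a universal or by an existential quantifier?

Push ¬ through the quantifiers and connectives to reach negation normal form:
  (forall q. B(q,q)) & ((forall l. B(l,l)) | (exists k. ~B(k,k)))
Finally move all quantifiers to the prefix:
  forall q. forall l. exists k. (B(q,q) & (B(l,l) | ~B(k,k)))
The quantifier forall k sits under an odd number of negations, so it flips to exists k.

existential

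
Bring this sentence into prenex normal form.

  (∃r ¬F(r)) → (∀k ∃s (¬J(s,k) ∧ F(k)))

Eliminate → and ↔ using ¬ and ∨.
  ¬(∃r ¬F(r)) ∨ (∀k ∃s (¬J(s,k) ∧ F(k)))
Push ¬ through the quantifiers and connectives to reach negation normal form:
  (∀r F(r)) ∨ (∀k ∃s (¬J(s,k) ∧ F(k)))
All bound variables are already distinct, so no renaming is needed.
Extract every quantifier outward, since the variables are now distinct and don't occur free across branches:
  ∀r ∀k ∃s (F(r) ∨ ¬J(s,k) ∧ F(k))

∀r ∀k ∃s (F(r) ∨ ¬J(s,k) ∧ F(k))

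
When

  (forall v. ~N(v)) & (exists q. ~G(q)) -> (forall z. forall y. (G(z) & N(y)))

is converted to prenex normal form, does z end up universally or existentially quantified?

universal

First replace A → B with ¬A ∨ B.
  ~((forall v. ~N(v)) & (exists q. ~G(q))) | (forall z. forall y. (G(z) & N(y)))
Move each ¬ inward, flipping quantifiers it crosses:
  (exists v. N(v)) | (forall q. G(q)) | (forall z. forall y. (G(z) & N(y)))
All bound variables are already distinct, so no renaming is needed.
Finally move all quantifiers to the prefix:
  exists v. forall q. forall z. forall y. (N(v) | G(q) | G(z) & N(y))
The quantifier forall z sits under an even number of negations (counting the antecedent side of each →), so it remains universal.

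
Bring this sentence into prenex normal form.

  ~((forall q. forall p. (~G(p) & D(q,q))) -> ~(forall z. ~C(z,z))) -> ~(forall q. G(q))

exists q. exists p. exists z. exists w. (G(p) | ~D(q,q) | C(z,z) | ~G(w))

Rewrite implications/biconditionals: A → B as ¬A ∨ B.
  ~~(~(forall q. forall p. (~G(p) & D(q,q))) | ~(forall z. ~C(z,z))) | ~(forall q. G(q))
Drive negations inward (¬∀x A ≡ ∃x ¬A, ¬∃x A ≡ ∀x ¬A, De Morgan for ∧/∨):
  (exists q. exists p. (G(p) | ~D(q,q))) | (exists z. C(z,z)) | (exists q. ~G(q))
Standardize variables apart so no two quantifiers bind the same name: q↦w.
  (exists q. exists p. (G(p) | ~D(q,q))) | (exists z. C(z,z)) | (exists w. ~G(w))
Finally move all quantifiers to the prefix:
  exists q. exists p. exists z. exists w. (G(p) | ~D(q,q) | C(z,z) | ~G(w))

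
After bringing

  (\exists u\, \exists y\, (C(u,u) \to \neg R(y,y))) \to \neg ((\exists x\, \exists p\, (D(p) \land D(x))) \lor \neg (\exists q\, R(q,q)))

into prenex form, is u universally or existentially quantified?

universal

Eliminate → and ↔ using ¬ and ∨.
  \neg (\exists u\, \exists y\, (\neg C(u,u) \lor \neg R(y,y))) \lor \neg ((\exists x\, \exists p\, (D(p) \land D(x))) \lor \neg (\exists q\, R(q,q)))
Push ¬ through the quantifiers and connectives to reach negation normal form:
  (\forall u\, \forall y\, (C(u,u) \land R(y,y))) \lor (\forall x\, \forall p\, (\neg D(p) \lor \neg D(x))) \land (\exists q\, R(q,q))
Extract every quantifier outward, since the variables are now distinct and don't occur free across branches:
  \forall u\, \forall y\, \forall x\, \forall p\, \exists q\, (C(u,u) \land R(y,y) \lor (\neg D(p) \lor \neg D(x)) \land R(q,q))
The quantifier \exists u sits under an odd number of negations (counting the antecedent side of each →), so it flips to \forall u.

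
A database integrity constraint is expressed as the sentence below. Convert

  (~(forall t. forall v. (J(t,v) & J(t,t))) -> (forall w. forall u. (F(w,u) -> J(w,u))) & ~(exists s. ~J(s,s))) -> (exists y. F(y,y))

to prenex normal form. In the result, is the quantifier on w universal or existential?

existential

First replace A → B with ¬A ∨ B.
  ~(~~(forall t. forall v. (J(t,v) & J(t,t))) | (forall w. forall u. (~F(w,u) | J(w,u))) & ~(exists s. ~J(s,s))) | (exists y. F(y,y))
Drive negations inward (¬∀x A ≡ ∃x ¬A, ¬∃x A ≡ ∀x ¬A, De Morgan for ∧/∨):
  (exists t. exists v. (~J(t,v) | ~J(t,t))) & ((exists w. exists u. (F(w,u) & ~J(w,u))) | (exists s. ~J(s,s))) | (exists y. F(y,y))
All bound variables are already distinct, so no renaming is needed.
Pull the quantifiers to the front (each side's bound variable is not free in the other side):
  exists t. exists v. exists w. exists u. exists s. exists y. ((~J(t,v) | ~J(t,t)) & (F(w,u) & ~J(w,u) | ~J(s,s)) | F(y,y))
The quantifier forall w sits under an odd number of negations (counting the antecedent side of each →), so it flips to exists w.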